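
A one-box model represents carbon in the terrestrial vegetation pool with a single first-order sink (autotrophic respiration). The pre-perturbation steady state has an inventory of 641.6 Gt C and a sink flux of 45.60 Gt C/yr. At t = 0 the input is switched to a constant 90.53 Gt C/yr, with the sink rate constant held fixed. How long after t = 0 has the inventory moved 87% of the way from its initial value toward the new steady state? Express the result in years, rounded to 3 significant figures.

τ = M₀/F₀ = 641.6/45.60 = 14.07 yr.
The remaining gap fraction is e^(−t/τ); 87% covered ⇒ e^(−t/τ) = 0.130.
t = −τ ln(0.130) = 14.07 × 2.040 = 28.71 yr.

28.7 yr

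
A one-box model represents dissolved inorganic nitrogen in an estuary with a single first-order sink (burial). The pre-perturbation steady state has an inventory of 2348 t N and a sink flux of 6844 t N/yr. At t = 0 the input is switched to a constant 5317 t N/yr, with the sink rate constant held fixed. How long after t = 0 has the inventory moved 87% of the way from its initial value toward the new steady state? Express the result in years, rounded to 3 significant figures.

0.700 yr

τ = M₀/F₀ = 2348/6844 = 0.3431 yr.
The remaining gap fraction is e^(−t/τ); 87% covered ⇒ e^(−t/τ) = 0.130.
t = −τ ln(0.130) = 0.3431 × 2.040 = 0.6999 yr.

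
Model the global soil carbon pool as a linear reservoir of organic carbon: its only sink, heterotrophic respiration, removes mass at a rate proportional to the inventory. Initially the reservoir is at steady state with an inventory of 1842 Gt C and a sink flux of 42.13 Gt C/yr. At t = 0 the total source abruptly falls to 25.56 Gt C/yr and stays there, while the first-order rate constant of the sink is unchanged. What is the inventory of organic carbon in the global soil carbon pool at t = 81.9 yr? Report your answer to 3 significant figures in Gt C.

1230 Gt C

The sink rate constant is k = F₀/M₀ = 42.13/1842 = 0.02287 yr⁻¹.
Solving dM/dt = F₁ − kM with M(0) = M₀ gives M(t) = F₁/k + (M₀ − F₁/k)·e^(−kt).
F₁/k = 25.56/0.02287 = 1117.5 Gt C; kt = 0.02287 × 81.9 = 1.873, e^(−kt) = 0.1536.
M(81.9) = 1117.5 + (1842 − 1117.5) × 0.1536 = 1117.5 + 111.3 = 1228.8 Gt C.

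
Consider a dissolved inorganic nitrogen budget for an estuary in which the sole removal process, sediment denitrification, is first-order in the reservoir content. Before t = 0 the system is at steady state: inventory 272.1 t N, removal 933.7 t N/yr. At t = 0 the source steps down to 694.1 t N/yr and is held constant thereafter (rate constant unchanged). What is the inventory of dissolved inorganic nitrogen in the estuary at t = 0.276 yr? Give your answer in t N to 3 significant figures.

The sink rate constant is k = F₀/M₀ = 933.7/272.1 = 3.431 yr⁻¹.
Solving dM/dt = F₁ − kM with M(0) = M₀ gives M(t) = F₁/k + (M₀ − F₁/k)·e^(−kt).
F₁/k = 694.1/3.431 = 202.28 t N; kt = 3.431 × 0.276 = 0.9471, e^(−kt) = 0.3879.
M(0.276) = 202.28 + (272.1 − 202.28) × 0.3879 = 202.28 + 27.08 = 229.36 t N.

229 t N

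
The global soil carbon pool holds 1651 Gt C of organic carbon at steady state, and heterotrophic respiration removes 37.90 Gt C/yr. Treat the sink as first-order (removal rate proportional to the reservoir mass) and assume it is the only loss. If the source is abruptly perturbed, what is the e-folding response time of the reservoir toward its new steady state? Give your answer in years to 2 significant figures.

44 yr

For a linear reservoir the response time equals the residence time τ = M/F.
τ = 1651 / 37.90 = 43.56 yr.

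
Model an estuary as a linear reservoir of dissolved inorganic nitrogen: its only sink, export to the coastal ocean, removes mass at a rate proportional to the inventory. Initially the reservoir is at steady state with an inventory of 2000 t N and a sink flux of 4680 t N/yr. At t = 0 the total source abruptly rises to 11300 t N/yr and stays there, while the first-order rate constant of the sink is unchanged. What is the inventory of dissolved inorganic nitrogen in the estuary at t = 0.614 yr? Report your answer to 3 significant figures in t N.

4160 t N

The sink rate constant is k = F₀/M₀ = 4680/2000 = 2.340 yr⁻¹.
Solving dM/dt = F₁ − kM with M(0) = M₀ gives M(t) = F₁/k + (M₀ − F₁/k)·e^(−kt).
F₁/k = 11300/2.340 = 4829.1 t N; kt = 2.340 × 0.614 = 1.437, e^(−kt) = 0.2377.
M(0.614) = 4829.1 + (2000 − 4829.1) × 0.2377 = 4829.1 − 672.5 = 4156.6 t N.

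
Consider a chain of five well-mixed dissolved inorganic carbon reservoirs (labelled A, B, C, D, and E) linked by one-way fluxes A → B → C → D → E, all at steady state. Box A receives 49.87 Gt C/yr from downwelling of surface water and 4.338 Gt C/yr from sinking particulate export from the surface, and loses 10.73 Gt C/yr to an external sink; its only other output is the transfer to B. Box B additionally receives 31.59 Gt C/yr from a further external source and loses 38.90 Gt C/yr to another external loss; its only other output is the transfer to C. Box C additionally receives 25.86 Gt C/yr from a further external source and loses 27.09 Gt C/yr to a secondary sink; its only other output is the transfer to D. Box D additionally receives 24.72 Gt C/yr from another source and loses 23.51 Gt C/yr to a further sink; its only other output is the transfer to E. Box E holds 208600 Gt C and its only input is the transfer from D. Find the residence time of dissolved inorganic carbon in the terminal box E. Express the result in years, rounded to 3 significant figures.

5770 yr

Box A: F(A→B) = (49.87 + 4.338) − 10.73 = 43.478 Gt C/yr.
Box B: F(B→C) = (43.478 + 31.59) − 38.90 = 36.168 Gt C/yr.
Box C: F(C→D) = (36.168 + 25.86) − 27.09 = 34.938 Gt C/yr.
Box D: F(D→E) = (34.938 + 24.72) − 23.51 = 36.148 Gt C/yr.
Box E throughput = its input = 36.148 Gt C/yr; τ = 208600 / 36.148 = 5771 yr.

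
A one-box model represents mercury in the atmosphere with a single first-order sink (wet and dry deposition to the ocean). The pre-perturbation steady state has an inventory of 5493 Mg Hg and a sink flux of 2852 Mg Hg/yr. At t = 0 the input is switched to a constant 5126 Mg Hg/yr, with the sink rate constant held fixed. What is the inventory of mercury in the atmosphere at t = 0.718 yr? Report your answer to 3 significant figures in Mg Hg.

6860 Mg Hg

Residence time τ = M₀/F₀ = 1.926 yr. The eventual steady state is M_∞ = M₀·(F₁/F₀) = 5493 × 5126/2852 = 9872.8 Mg Hg.
The anomaly ΔM(t) = M(t) − M_∞ decays as ΔM₀·e^(−t/τ) with ΔM₀ = 5493 − 9872.8 = −4380 Mg Hg.
At t = 0.718 yr, e^(−t/τ) = e^(−0.3728) = 0.6888, so ΔM = −3017 Mg Hg and M = 9872.8 − 3017 = 6855.9 Mg Hg.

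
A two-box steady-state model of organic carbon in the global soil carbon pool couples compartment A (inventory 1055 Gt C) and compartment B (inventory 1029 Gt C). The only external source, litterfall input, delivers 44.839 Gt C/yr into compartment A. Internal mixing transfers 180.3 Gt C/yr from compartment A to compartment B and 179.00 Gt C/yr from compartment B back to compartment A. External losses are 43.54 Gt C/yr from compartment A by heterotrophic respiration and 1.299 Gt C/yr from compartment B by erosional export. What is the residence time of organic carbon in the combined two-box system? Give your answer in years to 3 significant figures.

46.5 yr

Residence time in the combined system uses the total inventory and the total *external* removal — internal exchanges between the two boxes cancel.
M_total = 1055 + 1029 = 2084.0 Gt C.
ΣF_external_out = 43.54 + 1.299 = 44.839 Gt C/yr.
τ = M_total / ΣF_ext = 2084.0 / 44.839 = 46.48 yr.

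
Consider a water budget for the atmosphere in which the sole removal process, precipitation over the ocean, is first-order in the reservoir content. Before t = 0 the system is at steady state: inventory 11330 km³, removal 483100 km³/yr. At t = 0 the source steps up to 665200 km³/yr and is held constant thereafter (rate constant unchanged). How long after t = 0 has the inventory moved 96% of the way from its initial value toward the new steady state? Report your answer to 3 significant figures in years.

0.0755 yr

τ = M₀/F₀ = 11330/483100 = 0.02345 yr.
The remaining gap fraction is e^(−t/τ); 96% covered ⇒ e^(−t/τ) = 0.0400.
t = −τ ln(0.0400) = 0.02345 × 3.219 = 0.07549 yr.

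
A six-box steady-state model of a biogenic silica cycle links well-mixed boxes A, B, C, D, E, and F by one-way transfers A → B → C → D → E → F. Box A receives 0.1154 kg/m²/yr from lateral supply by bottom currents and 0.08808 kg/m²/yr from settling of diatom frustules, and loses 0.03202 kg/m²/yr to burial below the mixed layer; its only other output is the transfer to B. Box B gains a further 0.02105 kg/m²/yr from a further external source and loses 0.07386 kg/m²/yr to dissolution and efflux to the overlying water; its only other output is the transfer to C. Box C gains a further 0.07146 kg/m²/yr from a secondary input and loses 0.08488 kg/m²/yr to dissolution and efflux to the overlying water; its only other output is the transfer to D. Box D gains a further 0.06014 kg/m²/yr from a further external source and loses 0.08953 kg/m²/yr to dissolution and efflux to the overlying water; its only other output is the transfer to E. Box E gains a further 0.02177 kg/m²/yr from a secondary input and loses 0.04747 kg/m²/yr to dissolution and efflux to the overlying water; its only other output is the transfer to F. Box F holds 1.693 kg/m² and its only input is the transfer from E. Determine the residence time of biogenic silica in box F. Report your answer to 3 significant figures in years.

Box A: F(A→B) = (0.1154 + 0.08808) − 0.03202 = 0.17146 kg/m²/yr.
Box B: F(B→C) = (0.17146 + 0.02105) − 0.07386 = 0.11865 kg/m²/yr.
Box C: F(C→D) = (0.11865 + 0.07146) − 0.08488 = 0.10523 kg/m²/yr.
Box D: F(D→E) = (0.10523 + 0.06014) − 0.08953 = 0.075840 kg/m²/yr.
Box E: F(E→F) = (0.075840 + 0.02177) − 0.04747 = 0.050140 kg/m²/yr.
Box F throughput = its input = 0.050140 kg/m²/yr; τ = 1.693 / 0.050140 = 33.77 yr.

33.8 yr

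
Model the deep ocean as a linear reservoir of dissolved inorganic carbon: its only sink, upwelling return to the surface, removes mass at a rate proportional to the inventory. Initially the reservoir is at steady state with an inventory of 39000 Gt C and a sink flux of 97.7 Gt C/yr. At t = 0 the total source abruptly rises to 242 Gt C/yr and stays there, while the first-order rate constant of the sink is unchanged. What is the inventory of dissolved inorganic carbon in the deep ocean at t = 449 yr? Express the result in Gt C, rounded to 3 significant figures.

77900 Gt C

Residence time τ = M₀/F₀ = 399.2 yr. The eventual steady state is M_∞ = M₀·(F₁/F₀) = 39000 × 242/97.7 = 96602 Gt C.
The anomaly ΔM(t) = M(t) − M_∞ decays as ΔM₀·e^(−t/τ) with ΔM₀ = 39000 − 96602 = −57600 Gt C.
At t = 449 yr, e^(−t/τ) = e^(−1.125) = 0.3247, so ΔM = −18700 Gt C and M = 96602 − 18700 = 77898 Gt C.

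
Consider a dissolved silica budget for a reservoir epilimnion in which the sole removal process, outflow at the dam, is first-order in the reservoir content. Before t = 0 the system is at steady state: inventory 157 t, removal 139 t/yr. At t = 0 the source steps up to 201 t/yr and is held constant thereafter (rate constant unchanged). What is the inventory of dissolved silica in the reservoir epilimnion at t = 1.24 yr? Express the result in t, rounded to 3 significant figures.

204 t

τ = M₀/F₀ = 157/139 = 1.129 yr; rate constant k = 1/τ.
New steady state M_∞ = F₁/k = F₁·τ = 201 × 1.129 = 227.03 t.
M(t) = M_∞ + (M₀ − M_∞)·e^(−t/τ); t/τ = 1.24/1.129 = 1.098, so e^(−t/τ) = 0.3336.
M(t) = 227.03 − 70.03 × 0.3336 = 203.67 t.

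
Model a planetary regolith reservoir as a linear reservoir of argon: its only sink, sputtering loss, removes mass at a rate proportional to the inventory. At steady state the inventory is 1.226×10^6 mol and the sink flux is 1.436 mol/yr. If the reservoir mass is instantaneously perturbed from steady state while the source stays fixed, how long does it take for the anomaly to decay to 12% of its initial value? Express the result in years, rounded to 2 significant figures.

For a linear reservoir the anomaly decays as exp(−t/τ) with τ = M/F = 1.226×10^6/1.436 = 853800 yr.
exp(−t/τ) = 0.12 ⇒ t = −τ ln(0.12) = 853800 × 2.120 = 1.810×10^6 yr.

1.8×10^6 yr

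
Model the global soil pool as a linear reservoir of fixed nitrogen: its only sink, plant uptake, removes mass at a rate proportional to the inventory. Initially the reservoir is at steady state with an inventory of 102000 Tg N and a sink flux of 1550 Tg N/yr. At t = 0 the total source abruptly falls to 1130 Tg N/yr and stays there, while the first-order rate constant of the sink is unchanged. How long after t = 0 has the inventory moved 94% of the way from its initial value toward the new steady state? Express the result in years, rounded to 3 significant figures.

τ = M₀/F₀ = 102000/1550 = 65.81 yr.
The remaining gap fraction is e^(−t/τ); 94% covered ⇒ e^(−t/τ) = 0.0600.
t = −τ ln(0.0600) = 65.81 × 2.813 = 185.1 yr.

185 yr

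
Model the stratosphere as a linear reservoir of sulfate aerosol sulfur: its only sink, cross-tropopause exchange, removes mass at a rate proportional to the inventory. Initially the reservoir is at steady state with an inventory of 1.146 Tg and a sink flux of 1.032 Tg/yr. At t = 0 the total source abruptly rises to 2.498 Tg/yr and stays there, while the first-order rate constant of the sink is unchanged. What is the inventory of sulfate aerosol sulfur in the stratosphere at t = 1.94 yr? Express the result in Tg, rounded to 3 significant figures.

Residence time τ = M₀/F₀ = 1.110 yr. The eventual steady state is M_∞ = M₀·(F₁/F₀) = 1.146 × 2.498/1.032 = 2.7739 Tg.
The anomaly ΔM(t) = M(t) − M_∞ decays as ΔM₀·e^(−t/τ) with ΔM₀ = 1.146 − 2.7739 = −1.628 Tg.
At t = 1.94 yr, e^(−t/τ) = e^(−1.747) = 0.1743, so ΔM = −0.2837 Tg and M = 2.7739 − 0.2837 = 2.4902 Tg.

2.49 Tg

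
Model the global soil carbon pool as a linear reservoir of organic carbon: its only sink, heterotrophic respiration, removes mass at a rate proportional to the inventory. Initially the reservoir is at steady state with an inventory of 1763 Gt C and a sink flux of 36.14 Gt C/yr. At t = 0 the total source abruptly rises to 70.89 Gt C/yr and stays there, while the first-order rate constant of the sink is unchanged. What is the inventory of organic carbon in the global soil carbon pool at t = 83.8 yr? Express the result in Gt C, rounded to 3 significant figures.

Residence time τ = M₀/F₀ = 48.78 yr. The eventual steady state is M_∞ = M₀·(F₁/F₀) = 1763 × 70.89/36.14 = 3458.2 Gt C.
The anomaly ΔM(t) = M(t) − M_∞ decays as ΔM₀·e^(−t/τ) with ΔM₀ = 1763 − 3458.2 = −1695 Gt C.
At t = 83.8 yr, e^(−t/τ) = e^(−1.718) = 0.1795, so ΔM = −304.2 Gt C and M = 3458.2 − 304.2 = 3154.0 Gt C.

3150 Gt C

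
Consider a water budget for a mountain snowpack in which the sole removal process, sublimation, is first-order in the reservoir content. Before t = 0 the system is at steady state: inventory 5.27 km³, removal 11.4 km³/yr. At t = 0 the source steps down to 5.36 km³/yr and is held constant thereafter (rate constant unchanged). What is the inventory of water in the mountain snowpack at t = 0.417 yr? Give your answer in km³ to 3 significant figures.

The sink rate constant is k = F₀/M₀ = 11.4/5.27 = 2.163 yr⁻¹.
Solving dM/dt = F₁ − kM with M(0) = M₀ gives M(t) = F₁/k + (M₀ − F₁/k)·e^(−kt).
F₁/k = 5.36/2.163 = 2.4778 km³; kt = 2.163 × 0.417 = 0.9020, e^(−kt) = 0.4057.
M(0.417) = 2.4778 + (5.27 − 2.4778) × 0.4057 = 2.4778 + 1.133 = 3.6107 km³.

3.61 km³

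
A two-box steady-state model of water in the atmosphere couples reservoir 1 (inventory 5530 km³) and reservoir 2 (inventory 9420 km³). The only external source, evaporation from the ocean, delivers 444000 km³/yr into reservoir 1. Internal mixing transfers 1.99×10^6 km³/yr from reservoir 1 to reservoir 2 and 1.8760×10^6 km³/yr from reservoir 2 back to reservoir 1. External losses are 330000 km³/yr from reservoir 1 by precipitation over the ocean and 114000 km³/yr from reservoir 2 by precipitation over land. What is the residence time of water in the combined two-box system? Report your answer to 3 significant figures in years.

0.0337 yr

Treat the two boxes together as one reservoir: the mixing fluxes between them are internal recycling, so τ = ΣM / Σ(external losses).
M_total = 5530 + 9420 = 14950 km³.
ΣF_external_out = 330000 + 114000 = 444000 km³/yr.
τ = M_total / ΣF_ext = 14950 / 444000 = 0.03367 yr.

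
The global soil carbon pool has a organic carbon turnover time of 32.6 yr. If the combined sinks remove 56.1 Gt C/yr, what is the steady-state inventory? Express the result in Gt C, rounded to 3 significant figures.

1830 Gt C

τ = M/F ⇒ M = τ × F = 32.6 × 56.1 = 1829 Gt C.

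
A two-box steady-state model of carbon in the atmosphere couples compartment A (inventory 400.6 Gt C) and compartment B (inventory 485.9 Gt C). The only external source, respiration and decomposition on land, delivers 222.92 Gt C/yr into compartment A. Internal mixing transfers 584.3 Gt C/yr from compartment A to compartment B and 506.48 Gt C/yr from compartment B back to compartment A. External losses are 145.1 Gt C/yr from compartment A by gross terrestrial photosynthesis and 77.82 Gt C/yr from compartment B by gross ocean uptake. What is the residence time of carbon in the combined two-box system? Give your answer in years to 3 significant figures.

For the system as a whole, the A↔B exchange is internal and contributes nothing to the throughput; only the external sinks remove mass.
M_total = 400.6 + 485.9 = 886.50 Gt C.
ΣF_external_out = 145.1 + 77.82 = 222.92 Gt C/yr.
τ = M_total / ΣF_ext = 886.50 / 222.92 = 3.977 yr.

3.98 yr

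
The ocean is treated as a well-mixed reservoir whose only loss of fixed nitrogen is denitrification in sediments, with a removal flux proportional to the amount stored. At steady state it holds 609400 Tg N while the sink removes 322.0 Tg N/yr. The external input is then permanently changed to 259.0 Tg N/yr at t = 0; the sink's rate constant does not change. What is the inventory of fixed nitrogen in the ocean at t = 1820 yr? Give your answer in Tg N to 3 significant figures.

The sink rate constant is k = F₀/M₀ = 322.0/609400 = 0.0005284 yr⁻¹.
Solving dM/dt = F₁ − kM with M(0) = M₀ gives M(t) = F₁/k + (M₀ − F₁/k)·e^(−kt).
F₁/k = 259.0/0.0005284 = 490170 Tg N; kt = 0.0005284 × 1820 = 0.9617, e^(−kt) = 0.3823.
M(1820) = 490170 + (609400 − 490170) × 0.3823 = 490170 + 45580 = 535750 Tg N.

536000 Tg N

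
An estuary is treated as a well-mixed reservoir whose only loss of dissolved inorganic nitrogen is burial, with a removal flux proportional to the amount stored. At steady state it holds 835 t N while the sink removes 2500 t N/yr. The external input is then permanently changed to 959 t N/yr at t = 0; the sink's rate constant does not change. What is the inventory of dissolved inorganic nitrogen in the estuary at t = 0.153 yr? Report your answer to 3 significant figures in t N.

646 t N

Residence time τ = M₀/F₀ = 0.3340 yr. The eventual steady state is M_∞ = M₀·(F₁/F₀) = 835 × 959/2500 = 320.31 t N.
The anomaly ΔM(t) = M(t) − M_∞ decays as ΔM₀·e^(−t/τ) with ΔM₀ = 835 − 320.31 = 514.7 t N.
At t = 0.153 yr, e^(−t/τ) = e^(−0.4581) = 0.6325, so ΔM = 325.5 t N and M = 320.31 + 325.5 = 645.85 t N.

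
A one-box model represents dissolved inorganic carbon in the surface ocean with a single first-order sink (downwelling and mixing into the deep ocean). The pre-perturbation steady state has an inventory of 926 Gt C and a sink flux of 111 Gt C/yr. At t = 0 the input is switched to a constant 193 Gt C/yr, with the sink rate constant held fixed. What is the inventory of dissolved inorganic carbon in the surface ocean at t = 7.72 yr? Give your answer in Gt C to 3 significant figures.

The sink rate constant is k = F₀/M₀ = 111/926 = 0.1199 yr⁻¹.
Solving dM/dt = F₁ − kM with M(0) = M₀ gives M(t) = F₁/k + (M₀ − F₁/k)·e^(−kt).
F₁/k = 193/0.1199 = 1610.1 Gt C; kt = 0.1199 × 7.72 = 0.9254, e^(−kt) = 0.3964.
M(7.72) = 1610.1 + (926 − 1610.1) × 0.3964 = 1610.1 − 271.1 = 1338.9 Gt C.

1340 Gt C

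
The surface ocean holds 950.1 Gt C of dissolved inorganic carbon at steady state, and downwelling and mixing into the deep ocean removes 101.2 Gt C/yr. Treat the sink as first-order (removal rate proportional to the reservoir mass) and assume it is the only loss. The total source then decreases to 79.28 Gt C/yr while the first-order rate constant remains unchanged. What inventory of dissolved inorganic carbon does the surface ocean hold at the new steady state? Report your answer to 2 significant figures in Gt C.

740 Gt C

Rate constant k = F/M = 101.2 / 950.1 = 0.1065 yr⁻¹.
At the new steady state, source = k·M_new ⇒ M_new = 79.28 / 0.1065 = 744.3 Gt C.
(Equivalently M_new = M × F_new/F_old = 950.1 × 79.28/101.2.)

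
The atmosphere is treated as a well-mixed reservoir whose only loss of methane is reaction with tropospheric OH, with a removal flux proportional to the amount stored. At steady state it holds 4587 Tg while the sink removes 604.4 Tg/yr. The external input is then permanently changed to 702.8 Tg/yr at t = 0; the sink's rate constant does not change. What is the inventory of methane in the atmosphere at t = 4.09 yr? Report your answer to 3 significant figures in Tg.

Residence time τ = M₀/F₀ = 7.589 yr. The eventual steady state is M_∞ = M₀·(F₁/F₀) = 4587 × 702.8/604.4 = 5333.8 Tg.
The anomaly ΔM(t) = M(t) − M_∞ decays as ΔM₀·e^(−t/τ) with ΔM₀ = 4587 − 5333.8 = −746.8 Tg.
At t = 4.09 yr, e^(−t/τ) = e^(−0.5389) = 0.5834, so ΔM = −435.7 Tg and M = 5333.8 − 435.7 = 4898.1 Tg.

4900 Tg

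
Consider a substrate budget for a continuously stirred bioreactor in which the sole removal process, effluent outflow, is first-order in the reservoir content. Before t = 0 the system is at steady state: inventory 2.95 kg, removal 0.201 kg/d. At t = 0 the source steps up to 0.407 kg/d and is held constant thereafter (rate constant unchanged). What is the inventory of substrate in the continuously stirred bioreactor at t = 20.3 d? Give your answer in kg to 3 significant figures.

Residence time τ = M₀/F₀ = 14.68 d. The eventual steady state is M_∞ = M₀·(F₁/F₀) = 2.95 × 0.407/0.201 = 5.9734 kg.
The anomaly ΔM(t) = M(t) − M_∞ decays as ΔM₀·e^(−t/τ) with ΔM₀ = 2.95 − 5.9734 = −3.023 kg.
At t = 20.3 d, e^(−t/τ) = e^(−1.383) = 0.2508, so ΔM = −0.7582 kg and M = 5.9734 − 0.7582 = 5.2152 kg.

5.22 kg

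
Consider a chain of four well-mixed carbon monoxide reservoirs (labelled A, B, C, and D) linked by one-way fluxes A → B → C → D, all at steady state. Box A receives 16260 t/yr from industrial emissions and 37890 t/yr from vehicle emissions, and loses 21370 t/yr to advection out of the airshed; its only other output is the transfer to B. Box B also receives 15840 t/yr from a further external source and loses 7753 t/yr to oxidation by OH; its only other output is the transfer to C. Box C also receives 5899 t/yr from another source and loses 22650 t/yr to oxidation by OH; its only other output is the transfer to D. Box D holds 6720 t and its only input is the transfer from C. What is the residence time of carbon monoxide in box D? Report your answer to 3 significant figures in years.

Box A: F(A→B) = (16260 + 37890) − 21370 = 32780 t/yr.
Box B: F(B→C) = (32780 + 15840) − 7753 = 40867 t/yr.
Box C: F(C→D) = (40867 + 5899) − 22650 = 24116 t/yr.
Box D throughput = its input = 24116 t/yr; τ = 6720 / 24116 = 0.2787 yr.

0.279 yr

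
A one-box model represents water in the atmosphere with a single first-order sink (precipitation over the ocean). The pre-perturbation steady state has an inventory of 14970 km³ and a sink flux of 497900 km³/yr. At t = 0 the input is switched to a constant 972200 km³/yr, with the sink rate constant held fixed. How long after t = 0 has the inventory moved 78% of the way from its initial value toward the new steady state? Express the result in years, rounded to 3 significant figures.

τ = M₀/F₀ = 14970/497900 = 0.03007 yr.
The remaining gap fraction is e^(−t/τ); 78% covered ⇒ e^(−t/τ) = 0.220.
t = −τ ln(0.220) = 0.03007 × 1.514 = 0.04552 yr.

0.0455 yr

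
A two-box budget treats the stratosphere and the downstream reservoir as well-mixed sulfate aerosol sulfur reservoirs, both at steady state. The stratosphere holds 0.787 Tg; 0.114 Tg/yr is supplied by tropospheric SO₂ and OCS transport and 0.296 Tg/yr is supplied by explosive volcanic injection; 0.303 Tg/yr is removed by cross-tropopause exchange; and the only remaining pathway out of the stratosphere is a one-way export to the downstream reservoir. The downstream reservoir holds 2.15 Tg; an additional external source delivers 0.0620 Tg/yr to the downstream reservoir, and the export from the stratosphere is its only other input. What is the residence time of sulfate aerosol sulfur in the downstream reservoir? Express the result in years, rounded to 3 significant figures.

12.7 yr

Balance the stratosphere: ΣF_in = 0.114 + 0.296 = 0.41000 Tg/yr.
Export to the downstream reservoir = ΣF_in − (0.303) = 0.10700 Tg/yr.
Total input to the downstream reservoir = 0.10700 + 0.0620 = 0.16900 Tg/yr; at steady state this equals its total output.
τ = M / F = 2.15 / 0.16900 = 12.72 yr.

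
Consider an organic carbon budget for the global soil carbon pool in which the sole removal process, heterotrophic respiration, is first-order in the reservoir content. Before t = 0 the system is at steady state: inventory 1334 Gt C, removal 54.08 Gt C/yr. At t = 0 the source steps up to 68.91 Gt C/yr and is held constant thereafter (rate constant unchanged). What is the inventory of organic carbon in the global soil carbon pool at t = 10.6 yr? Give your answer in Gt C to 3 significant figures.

1460 Gt C

The sink rate constant is k = F₀/M₀ = 54.08/1334 = 0.04054 yr⁻¹.
Solving dM/dt = F₁ − kM with M(0) = M₀ gives M(t) = F₁/k + (M₀ − F₁/k)·e^(−kt).
F₁/k = 68.91/0.04054 = 1699.8 Gt C; kt = 0.04054 × 10.6 = 0.4297, e^(−kt) = 0.6507.
M(10.6) = 1699.8 + (1334 − 1699.8) × 0.6507 = 1699.8 − 238.0 = 1461.8 Gt C.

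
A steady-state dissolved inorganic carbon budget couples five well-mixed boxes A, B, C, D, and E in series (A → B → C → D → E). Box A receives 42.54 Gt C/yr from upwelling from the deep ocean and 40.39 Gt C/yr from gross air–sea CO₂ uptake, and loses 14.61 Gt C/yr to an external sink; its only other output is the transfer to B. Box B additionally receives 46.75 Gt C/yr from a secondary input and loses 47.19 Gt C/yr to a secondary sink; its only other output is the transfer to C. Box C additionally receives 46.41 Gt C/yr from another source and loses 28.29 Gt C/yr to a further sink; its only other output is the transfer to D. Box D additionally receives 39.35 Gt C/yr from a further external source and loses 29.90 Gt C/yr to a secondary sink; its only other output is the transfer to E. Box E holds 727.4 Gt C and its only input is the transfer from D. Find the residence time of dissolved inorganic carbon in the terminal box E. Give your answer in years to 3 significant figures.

7.62 yr

Box A: F(A→B) = (42.54 + 40.39) − 14.61 = 68.320 Gt C/yr.
Box B: F(B→C) = (68.320 + 46.75) − 47.19 = 67.880 Gt C/yr.
Box C: F(C→D) = (67.880 + 46.41) − 28.29 = 86.000 Gt C/yr.
Box D: F(D→E) = (86.000 + 39.35) − 29.90 = 95.450 Gt C/yr.
Box E throughput = its input = 95.450 Gt C/yr; τ = 727.4 / 95.450 = 7.621 yr.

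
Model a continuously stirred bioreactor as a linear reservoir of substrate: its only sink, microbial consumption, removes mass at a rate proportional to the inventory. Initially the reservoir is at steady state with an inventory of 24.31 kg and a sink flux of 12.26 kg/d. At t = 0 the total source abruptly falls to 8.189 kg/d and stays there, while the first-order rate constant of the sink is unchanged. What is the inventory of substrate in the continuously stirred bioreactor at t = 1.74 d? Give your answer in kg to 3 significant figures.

19.6 kg

The sink rate constant is k = F₀/M₀ = 12.26/24.31 = 0.5043 d⁻¹.
Solving dM/dt = F₁ − kM with M(0) = M₀ gives M(t) = F₁/k + (M₀ − F₁/k)·e^(−kt).
F₁/k = 8.189/0.5043 = 16.238 kg; kt = 0.5043 × 1.74 = 0.8775, e^(−kt) = 0.4158.
M(1.74) = 16.238 + (24.31 − 16.238) × 0.4158 = 16.238 + 3.357 = 19.594 kg.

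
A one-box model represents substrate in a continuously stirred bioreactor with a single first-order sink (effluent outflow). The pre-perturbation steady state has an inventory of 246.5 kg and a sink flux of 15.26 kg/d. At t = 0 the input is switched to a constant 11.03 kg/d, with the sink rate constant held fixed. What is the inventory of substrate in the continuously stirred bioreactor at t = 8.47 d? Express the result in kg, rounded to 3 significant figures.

Residence time τ = M₀/F₀ = 16.15 d. The eventual steady state is M_∞ = M₀·(F₁/F₀) = 246.5 × 11.03/15.26 = 178.17 kg.
The anomaly ΔM(t) = M(t) − M_∞ decays as ΔM₀·e^(−t/τ) with ΔM₀ = 246.5 − 178.17 = 68.33 kg.
At t = 8.47 d, e^(−t/τ) = e^(−0.5243) = 0.5919, so ΔM = 40.45 kg and M = 178.17 + 40.45 = 218.62 kg.

219 kg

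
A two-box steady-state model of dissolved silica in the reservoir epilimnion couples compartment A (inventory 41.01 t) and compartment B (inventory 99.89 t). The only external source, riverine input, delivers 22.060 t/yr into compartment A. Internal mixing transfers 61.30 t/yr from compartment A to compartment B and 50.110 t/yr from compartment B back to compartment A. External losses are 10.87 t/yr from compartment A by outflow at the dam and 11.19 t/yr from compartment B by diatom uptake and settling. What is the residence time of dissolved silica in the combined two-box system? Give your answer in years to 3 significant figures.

6.39 yr

Residence time in the combined system uses the total inventory and the total *external* removal — internal exchanges between the two boxes cancel.
M_total = 41.01 + 99.89 = 140.90 t.
ΣF_external_out = 10.87 + 11.19 = 22.060 t/yr.
τ = M_total / ΣF_ext = 140.90 / 22.060 = 6.387 yr.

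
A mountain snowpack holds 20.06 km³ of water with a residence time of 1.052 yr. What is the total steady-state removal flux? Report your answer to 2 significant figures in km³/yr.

F = M / τ = 20.06 / 1.052 = 19.07 km³/yr.

19 km³/yr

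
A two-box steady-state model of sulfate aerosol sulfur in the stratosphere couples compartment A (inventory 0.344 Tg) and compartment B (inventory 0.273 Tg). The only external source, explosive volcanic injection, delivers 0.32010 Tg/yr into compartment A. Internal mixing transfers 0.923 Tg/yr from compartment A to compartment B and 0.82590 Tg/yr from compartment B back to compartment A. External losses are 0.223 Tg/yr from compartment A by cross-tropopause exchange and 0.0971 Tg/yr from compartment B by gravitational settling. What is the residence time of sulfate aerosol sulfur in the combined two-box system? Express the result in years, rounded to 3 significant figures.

For the system as a whole, the A↔B exchange is internal and contributes nothing to the throughput; only the external sinks remove mass.
M_total = 0.344 + 0.273 = 0.61700 Tg.
ΣF_external_out = 0.223 + 0.0971 = 0.32010 Tg/yr.
τ = M_total / ΣF_ext = 0.61700 / 0.32010 = 1.928 yr.

1.93 yr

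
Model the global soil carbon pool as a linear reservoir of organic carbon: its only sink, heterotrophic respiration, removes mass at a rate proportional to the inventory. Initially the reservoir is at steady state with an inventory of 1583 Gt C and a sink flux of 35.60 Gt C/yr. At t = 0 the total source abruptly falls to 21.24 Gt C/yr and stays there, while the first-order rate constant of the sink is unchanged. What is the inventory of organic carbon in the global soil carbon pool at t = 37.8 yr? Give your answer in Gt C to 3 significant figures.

1220 Gt C

Residence time τ = M₀/F₀ = 44.47 yr. The eventual steady state is M_∞ = M₀·(F₁/F₀) = 1583 × 21.24/35.60 = 944.46 Gt C.
The anomaly ΔM(t) = M(t) − M_∞ decays as ΔM₀·e^(−t/τ) with ΔM₀ = 1583 − 944.46 = 638.5 Gt C.
At t = 37.8 yr, e^(−t/τ) = e^(−0.8501) = 0.4274, so ΔM = 272.9 Gt C and M = 944.46 + 272.9 = 1217.4 Gt C.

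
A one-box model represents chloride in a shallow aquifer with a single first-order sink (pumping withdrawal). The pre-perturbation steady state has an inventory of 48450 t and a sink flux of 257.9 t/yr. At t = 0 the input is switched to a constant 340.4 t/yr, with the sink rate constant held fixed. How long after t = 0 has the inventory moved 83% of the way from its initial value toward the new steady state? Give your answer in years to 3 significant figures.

333 yr

τ = M₀/F₀ = 48450/257.9 = 187.9 yr.
The remaining gap fraction is e^(−t/τ); 83% covered ⇒ e^(−t/τ) = 0.170.
t = −τ ln(0.170) = 187.9 × 1.772 = 332.9 yr.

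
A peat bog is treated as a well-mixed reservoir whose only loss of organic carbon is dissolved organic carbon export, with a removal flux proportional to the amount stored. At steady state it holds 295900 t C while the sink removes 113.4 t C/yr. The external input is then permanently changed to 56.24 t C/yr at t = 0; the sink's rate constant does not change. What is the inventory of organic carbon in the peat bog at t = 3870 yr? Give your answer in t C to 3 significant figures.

181000 t C

τ = M₀/F₀ = 295900/113.4 = 2609 yr; rate constant k = 1/τ.
New steady state M_∞ = F₁/k = F₁·τ = 56.24 × 2609 = 146750 t C.
M(t) = M_∞ + (M₀ − M_∞)·e^(−t/τ); t/τ = 3870/2609 = 1.483, so e^(−t/τ) = 0.2269.
M(t) = 146750 + 149200 × 0.2269 = 180600 t C.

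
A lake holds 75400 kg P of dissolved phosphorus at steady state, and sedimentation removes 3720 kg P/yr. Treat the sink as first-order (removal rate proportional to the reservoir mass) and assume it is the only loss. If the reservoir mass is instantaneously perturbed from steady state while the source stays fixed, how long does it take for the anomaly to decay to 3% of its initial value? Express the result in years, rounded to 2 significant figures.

71 yr

For a linear reservoir the anomaly decays as exp(−t/τ) with τ = M/F = 75400/3720 = 20.27 yr.
exp(−t/τ) = 0.03 ⇒ t = −τ ln(0.03) = 20.27 × 3.507 = 71.07 yr.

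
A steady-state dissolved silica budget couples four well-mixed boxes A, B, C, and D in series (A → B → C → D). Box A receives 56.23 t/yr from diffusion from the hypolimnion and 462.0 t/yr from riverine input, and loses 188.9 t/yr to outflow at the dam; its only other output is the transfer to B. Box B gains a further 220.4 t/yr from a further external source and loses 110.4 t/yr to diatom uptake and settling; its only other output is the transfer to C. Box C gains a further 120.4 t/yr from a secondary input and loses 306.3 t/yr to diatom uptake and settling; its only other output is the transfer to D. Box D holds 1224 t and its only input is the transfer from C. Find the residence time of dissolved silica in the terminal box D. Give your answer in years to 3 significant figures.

Box A: F(A→B) = (56.23 + 462.0) − 188.9 = 329.33 t/yr.
Box B: F(B→C) = (329.33 + 220.4) − 110.4 = 439.33 t/yr.
Box C: F(C→D) = (439.33 + 120.4) − 306.3 = 253.43 t/yr.
Box D throughput = its input = 253.43 t/yr; τ = 1224 / 253.43 = 4.830 yr.

4.83 yr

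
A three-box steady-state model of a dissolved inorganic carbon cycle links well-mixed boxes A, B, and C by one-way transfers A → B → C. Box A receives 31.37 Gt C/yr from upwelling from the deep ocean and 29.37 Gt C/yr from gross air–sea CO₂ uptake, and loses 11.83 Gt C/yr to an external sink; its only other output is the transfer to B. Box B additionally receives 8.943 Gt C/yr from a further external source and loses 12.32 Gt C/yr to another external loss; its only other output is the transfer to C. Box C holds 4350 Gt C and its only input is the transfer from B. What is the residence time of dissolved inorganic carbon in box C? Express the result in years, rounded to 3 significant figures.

95.5 yr

Box A: F(A→B) = (31.37 + 29.37) − 11.83 = 48.910 Gt C/yr.
Box B: F(B→C) = (48.910 + 8.943) − 12.32 = 45.533 Gt C/yr.
Box C throughput = its input = 45.533 Gt C/yr; τ = 4350 / 45.533 = 95.54 yr.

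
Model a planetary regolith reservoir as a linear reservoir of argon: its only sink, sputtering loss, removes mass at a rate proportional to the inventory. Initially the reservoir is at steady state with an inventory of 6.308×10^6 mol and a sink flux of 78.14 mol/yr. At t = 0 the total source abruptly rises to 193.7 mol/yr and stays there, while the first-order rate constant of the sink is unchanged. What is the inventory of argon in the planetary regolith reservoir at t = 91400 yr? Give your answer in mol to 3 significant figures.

1.26×10^7 mol

Residence time τ = M₀/F₀ = 80730 yr. The eventual steady state is M_∞ = M₀·(F₁/F₀) = 6.308×10^6 × 193.7/78.14 = 1.5637×10^7 mol.
The anomaly ΔM(t) = M(t) − M_∞ decays as ΔM₀·e^(−t/τ) with ΔM₀ = 6.308×10^6 − 1.5637×10^7 = −9.329×10^6 mol.
At t = 91400 yr, e^(−t/τ) = e^(−1.132) = 0.3223, so ΔM = −3.007×10^6 mol and M = 1.5637×10^7 − 3.007×10^6 = 1.2630×10^7 mol.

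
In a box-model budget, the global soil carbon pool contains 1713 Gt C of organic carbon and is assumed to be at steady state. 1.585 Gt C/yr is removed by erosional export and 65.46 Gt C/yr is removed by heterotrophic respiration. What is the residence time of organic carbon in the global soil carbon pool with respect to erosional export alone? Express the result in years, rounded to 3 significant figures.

Residence time with respect to a single sink: τ = M / F_sink.
τ = 1713 / 1.585 = 1081 yr.

1080 yr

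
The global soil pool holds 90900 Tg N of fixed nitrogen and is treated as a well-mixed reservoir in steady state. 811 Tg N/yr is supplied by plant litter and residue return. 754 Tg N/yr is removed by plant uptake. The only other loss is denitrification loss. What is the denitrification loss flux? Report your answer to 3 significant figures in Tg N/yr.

57.0 Tg N/yr

At steady state ΣF_in = ΣF_out.
ΣF_in = 811.00 Tg N/yr.
Denitrification loss flux = ΣF_in − (754) = 811.00 − 754.0 = 57.00 Tg N/yr.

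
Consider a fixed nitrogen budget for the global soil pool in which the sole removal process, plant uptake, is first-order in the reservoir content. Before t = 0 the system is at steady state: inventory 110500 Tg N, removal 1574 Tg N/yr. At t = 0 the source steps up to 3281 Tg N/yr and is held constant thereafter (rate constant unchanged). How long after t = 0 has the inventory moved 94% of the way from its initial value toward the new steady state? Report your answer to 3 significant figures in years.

τ = M₀/F₀ = 110500/1574 = 70.20 yr.
The remaining gap fraction is e^(−t/τ); 94% covered ⇒ e^(−t/τ) = 0.0600.
t = −τ ln(0.0600) = 70.20 × 2.813 = 197.5 yr.

198 yr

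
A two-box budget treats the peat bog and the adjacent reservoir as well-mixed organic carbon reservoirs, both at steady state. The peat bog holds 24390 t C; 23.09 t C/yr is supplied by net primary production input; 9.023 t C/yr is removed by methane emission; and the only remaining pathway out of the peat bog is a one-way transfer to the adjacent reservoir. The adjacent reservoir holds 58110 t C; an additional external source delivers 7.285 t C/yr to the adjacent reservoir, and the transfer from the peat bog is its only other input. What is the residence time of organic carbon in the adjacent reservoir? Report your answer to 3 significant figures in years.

2720 yr

Balance the peat bog: ΣF_in = 23.090 t C/yr.
Transfer to the adjacent reservoir = ΣF_in − (9.023) = 14.067 t C/yr.
Total input to the adjacent reservoir = 14.067 + 7.285 = 21.352 t C/yr; at steady state this equals its total output.
τ = M / F = 58110 / 21.352 = 2722 yr.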